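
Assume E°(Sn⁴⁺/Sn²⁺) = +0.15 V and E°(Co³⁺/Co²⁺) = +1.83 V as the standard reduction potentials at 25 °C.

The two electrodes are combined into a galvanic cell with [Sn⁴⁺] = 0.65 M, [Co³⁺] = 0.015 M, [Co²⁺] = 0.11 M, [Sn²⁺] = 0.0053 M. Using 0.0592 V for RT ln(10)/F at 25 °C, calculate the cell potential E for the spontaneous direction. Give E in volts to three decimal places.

+1.567 V

Co³⁺/Co²⁺ is the cathode (higher E°), Sn⁴⁺/Sn²⁺ the anode: E°cell = +1.83 − (+0.15) = +1.68 V, n = 2.
Overall: 2 Co³⁺(aq) + Sn²⁺(aq) → 2 Co²⁺(aq) + Sn⁴⁺(aq)
Q = [Co²⁺]^2·[Sn⁴⁺] / ([Co³⁺]^2·[Sn²⁺]); log Q = 3.819.
E = E° − (0.0592/n) log Q = +1.68 − (0.0592/2)(3.819) = +1.567 V.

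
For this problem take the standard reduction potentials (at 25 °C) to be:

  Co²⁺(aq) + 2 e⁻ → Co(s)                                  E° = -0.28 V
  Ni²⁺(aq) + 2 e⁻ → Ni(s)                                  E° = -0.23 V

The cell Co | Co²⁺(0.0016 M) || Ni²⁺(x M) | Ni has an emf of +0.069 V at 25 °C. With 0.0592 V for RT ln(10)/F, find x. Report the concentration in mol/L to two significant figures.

0.0070 M

Ni²⁺/Ni is the cathode, Co²⁺/Co the anode: E°cell = +0.05 V, n = 2.
Overall reaction: Ni²⁺(aq) + Co(s) → Ni(s) + Co²⁺(aq); Q = [Co²⁺]^1/[Ni²⁺]^1.
From E = E° − (0.0592/n) log Q: log Q = (E° − E)·n/0.0592 = (+0.05 − (+0.069))·2/0.0592 = -0.6419.
So 1·log[Ni²⁺] = 1·log(0.0016) − log Q = -2.7959 − (-0.6419) = -2.1540; [Ni²⁺] = 10^(-2.1540) ≈ 0.0070 M.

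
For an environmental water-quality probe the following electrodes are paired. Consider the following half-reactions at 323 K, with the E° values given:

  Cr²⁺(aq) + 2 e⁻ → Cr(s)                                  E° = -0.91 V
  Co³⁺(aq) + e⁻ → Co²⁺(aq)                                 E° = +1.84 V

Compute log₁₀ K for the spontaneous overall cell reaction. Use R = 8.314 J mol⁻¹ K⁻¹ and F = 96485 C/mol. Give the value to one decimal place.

Cathode: Co³⁺/Co²⁺; anode: Cr²⁺/Cr. E°cell = (+1.84) − (-0.91) = +2.75 V, with n = 2.
ΔG° = −nFE° = −RT ln K, so ln K = nFE°/(RT) = (2)(96485)(+2.75) / ((8.314)(323)) = 197.610.
log₁₀ K = 197.610 / ln 10 = 85.8.

85.8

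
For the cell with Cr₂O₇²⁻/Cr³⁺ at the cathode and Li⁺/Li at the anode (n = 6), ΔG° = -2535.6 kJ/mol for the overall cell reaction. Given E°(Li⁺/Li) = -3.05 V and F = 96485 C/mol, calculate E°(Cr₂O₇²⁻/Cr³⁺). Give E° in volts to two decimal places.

+1.33 V

E°cell = −ΔG°/(nF) = −(-2535.6×10³)/((6)(96485)) = +4.380 V.
Since Cr₂O₇²⁻/Cr³⁺ is the cathode and Li⁺/Li the anode, E°cell = E°(Cr₂O₇²⁻/Cr³⁺) − E°(Li⁺/Li).
So E°(Cr₂O₇²⁻/Cr³⁺) = E°cell + E°(Li⁺/Li) = +4.380 + (-3.05) = +1.33 V.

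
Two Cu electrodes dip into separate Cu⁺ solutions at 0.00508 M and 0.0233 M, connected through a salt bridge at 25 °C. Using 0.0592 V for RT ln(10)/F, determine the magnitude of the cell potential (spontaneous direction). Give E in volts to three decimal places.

+0.039 V

For a concentration cell E°cell = 0. The 0.0233 M side is the cathode (reduction is favoured where [Cu⁺] is higher).
With n = 1, E = −(0.0592/1) log([Cu⁺]ₐₙ/[Cu⁺]꜀ₐₜ) = −(0.0592/1) log(0.00508/0.0233) = −(0.0592/1)(-0.661) = +0.039 V.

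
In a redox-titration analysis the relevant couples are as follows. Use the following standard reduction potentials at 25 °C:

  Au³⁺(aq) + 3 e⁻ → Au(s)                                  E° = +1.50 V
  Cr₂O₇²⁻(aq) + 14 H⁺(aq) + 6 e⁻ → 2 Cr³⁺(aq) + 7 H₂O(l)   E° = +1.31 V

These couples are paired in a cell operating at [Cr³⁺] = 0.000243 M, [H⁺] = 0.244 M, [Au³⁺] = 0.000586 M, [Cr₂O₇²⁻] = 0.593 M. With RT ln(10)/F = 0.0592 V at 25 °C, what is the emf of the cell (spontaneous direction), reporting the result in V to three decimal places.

Au³⁺/Au is the cathode (higher E°), Cr₂O₇²⁻/Cr³⁺ the anode: E°cell = +1.50 − (+1.31) = +0.19 V, n = 6.
Overall: 2 Au³⁺(aq) + 2 Cr³⁺(aq) + 7 H₂O(l) → 2 Au(s) + Cr₂O₇²⁻(aq) + 14 H⁺(aq)
Q = [Cr₂O₇²⁻]·[H⁺]^14 / ([Au³⁺]^2·[Cr³⁺]^2); log Q = 4.890.
E = E° − (0.0592/n) log Q = +0.19 − (0.0592/6)(4.890) = +0.142 V.

+0.142 V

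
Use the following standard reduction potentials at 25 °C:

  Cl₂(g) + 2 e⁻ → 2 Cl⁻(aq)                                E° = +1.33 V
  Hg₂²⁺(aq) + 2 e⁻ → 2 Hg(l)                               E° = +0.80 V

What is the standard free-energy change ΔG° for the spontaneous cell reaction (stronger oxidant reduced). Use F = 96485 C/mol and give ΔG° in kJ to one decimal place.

-102.3 kJ

Cl₂/Cl⁻ (E° = +1.33 V) is the cathode; Hg₂²⁺/Hg (E° = +0.80 V) is the anode, so E°cell = +0.53 V.
Balancing electrons gives n = 2 (lcm of 2 and 2).
ΔG° = −nFE° = −(2)(96485)(+0.53) = -102,274 J = -102.3 kJ.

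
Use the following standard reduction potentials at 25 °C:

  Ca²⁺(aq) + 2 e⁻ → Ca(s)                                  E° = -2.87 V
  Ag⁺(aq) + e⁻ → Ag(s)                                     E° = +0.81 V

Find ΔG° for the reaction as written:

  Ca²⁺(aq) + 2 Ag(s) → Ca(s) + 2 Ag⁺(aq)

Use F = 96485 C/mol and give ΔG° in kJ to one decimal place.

As written, Ca²⁺/Ca is reduced (cathode) and Ag⁺/Ag is oxidised (anode), so E°cell = (-2.87) − (+0.81) = -3.68 V.
Balancing electrons gives n = 2.
ΔG° = −nFE° = −(2)(96485)(-3.68) = 710,130 J = +710.1 kJ.

+710.1 kJ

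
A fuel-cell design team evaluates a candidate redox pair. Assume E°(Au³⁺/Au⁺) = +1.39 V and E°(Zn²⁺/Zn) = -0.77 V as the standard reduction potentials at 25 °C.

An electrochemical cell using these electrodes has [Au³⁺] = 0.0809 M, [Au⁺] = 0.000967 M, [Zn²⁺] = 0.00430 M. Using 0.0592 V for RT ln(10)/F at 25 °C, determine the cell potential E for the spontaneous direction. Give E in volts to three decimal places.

+2.287 V

Au³⁺/Au⁺ is the cathode (higher E°), Zn²⁺/Zn the anode: E°cell = +1.39 − (-0.77) = +2.16 V, n = 2.
Overall: Au³⁺(aq) + Zn(s) → Au⁺(aq) + Zn²⁺(aq)
Q = [Au⁺]·[Zn²⁺] / ([Au³⁺]); log Q = -4.289.
E = E° − (0.0592/n) log Q = +2.16 − (0.0592/2)(-4.289) = +2.287 V.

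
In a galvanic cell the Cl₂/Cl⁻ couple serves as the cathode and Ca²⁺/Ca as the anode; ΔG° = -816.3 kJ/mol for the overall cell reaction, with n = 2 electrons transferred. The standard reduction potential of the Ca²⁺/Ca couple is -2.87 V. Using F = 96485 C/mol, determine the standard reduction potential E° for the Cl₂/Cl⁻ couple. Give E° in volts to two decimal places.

E°cell = −ΔG°/(nF) = −(-816.3×10³)/((2)(96485)) = +4.230 V.
Since Cl₂/Cl⁻ is the cathode and Ca²⁺/Ca the anode, E°cell = E°(Cl₂/Cl⁻) − E°(Ca²⁺/Ca).
So E°(Cl₂/Cl⁻) = E°cell + E°(Ca²⁺/Ca) = +4.230 + (-2.87) = +1.36 V.

+1.36 V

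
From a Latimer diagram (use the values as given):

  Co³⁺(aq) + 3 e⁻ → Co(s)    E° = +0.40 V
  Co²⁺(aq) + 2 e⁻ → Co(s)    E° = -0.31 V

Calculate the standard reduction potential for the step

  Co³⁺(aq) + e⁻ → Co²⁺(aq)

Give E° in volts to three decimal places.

Sequential free energies add, so n₃E°₃ = n₁E°₁ + n₂E°₂.
With n₃ = 3, and the known step contributing 2×(-0.31) V, the unknown satisfies 1·E° = 3×(+0.40) − 2×(-0.31) = +1.820.
E° = +1.820 / 1 = +1.820 V.

+1.820 V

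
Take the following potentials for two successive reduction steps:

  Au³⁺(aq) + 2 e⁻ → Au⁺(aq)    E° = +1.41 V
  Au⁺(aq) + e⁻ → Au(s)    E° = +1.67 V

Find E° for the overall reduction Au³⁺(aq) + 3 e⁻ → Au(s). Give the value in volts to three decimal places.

+1.497 V

Adding the free-energy changes (−nFE°) of the two steps gives −n₃FE°₃ = −n₁FE°₁ − n₂FE°₂.
E°₃ = (2×+1.41 + 1×+1.67) / 3 = (+4.490) / 3 = +1.497 V.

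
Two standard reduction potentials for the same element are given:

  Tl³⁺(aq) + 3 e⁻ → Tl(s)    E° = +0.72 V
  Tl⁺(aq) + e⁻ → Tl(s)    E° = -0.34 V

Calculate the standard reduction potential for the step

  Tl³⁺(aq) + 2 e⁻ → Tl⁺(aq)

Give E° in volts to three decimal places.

Sequential free energies add, so n₃E°₃ = n₁E°₁ + n₂E°₂.
With n₃ = 3, and the known step contributing 1×(-0.34) V, the unknown satisfies 2·E° = 3×(+0.72) − 1×(-0.34) = +2.500.
E° = +2.500 / 2 = +1.250 V.

+1.250 V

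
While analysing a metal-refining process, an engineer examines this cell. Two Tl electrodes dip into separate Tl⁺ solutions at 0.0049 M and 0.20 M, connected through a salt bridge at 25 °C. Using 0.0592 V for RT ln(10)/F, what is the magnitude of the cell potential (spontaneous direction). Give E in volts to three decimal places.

+0.095 V

For a concentration cell E°cell = 0. The 0.20 M side is the cathode (reduction is favoured where [Tl⁺] is higher).
With n = 1, E = −(0.0592/1) log([Tl⁺]ₐₙ/[Tl⁺]꜀ₐₜ) = −(0.0592/1) log(0.0049/0.2) = −(0.0592/1)(-1.611) = +0.095 V.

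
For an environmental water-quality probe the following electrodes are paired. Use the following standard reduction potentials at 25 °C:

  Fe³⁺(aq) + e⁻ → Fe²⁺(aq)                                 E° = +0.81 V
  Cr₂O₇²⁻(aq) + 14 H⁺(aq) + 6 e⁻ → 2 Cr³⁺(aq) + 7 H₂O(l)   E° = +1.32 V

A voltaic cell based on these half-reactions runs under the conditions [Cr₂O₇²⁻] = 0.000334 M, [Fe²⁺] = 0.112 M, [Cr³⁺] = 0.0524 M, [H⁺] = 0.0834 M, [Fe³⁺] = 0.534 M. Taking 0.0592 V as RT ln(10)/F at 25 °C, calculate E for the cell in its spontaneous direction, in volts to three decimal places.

Cr₂O₇²⁻/Cr³⁺ is the cathode (higher E°), Fe³⁺/Fe²⁺ the anode: E°cell = +1.32 − (+0.81) = +0.51 V, n = 6.
Overall: Cr₂O₇²⁻(aq) + 14 H⁺(aq) + 6 Fe²⁺(aq) → 2 Cr³⁺(aq) + 7 H₂O(l) + 6 Fe³⁺(aq)
Q = [Cr³⁺]^2·[Fe³⁺]^6 / ([Cr₂O₇²⁻]·[H⁺]^14·[Fe²⁺]^6); log Q = 20.089.
E = E° − (0.0592/n) log Q = +0.51 − (0.0592/6)(20.089) = +0.312 V.

+0.312 V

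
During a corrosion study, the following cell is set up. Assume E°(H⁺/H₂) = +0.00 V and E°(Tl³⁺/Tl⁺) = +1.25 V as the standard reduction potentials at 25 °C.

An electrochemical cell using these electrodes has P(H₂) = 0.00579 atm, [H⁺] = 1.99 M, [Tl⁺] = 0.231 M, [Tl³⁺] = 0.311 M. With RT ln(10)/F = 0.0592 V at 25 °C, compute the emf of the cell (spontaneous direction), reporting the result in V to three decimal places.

Tl³⁺/Tl⁺ is the cathode (higher E°), H⁺/H₂ the anode: E°cell = +1.25 − (+0.00) = +1.25 V, n = 2.
Overall: Tl³⁺(aq) + H₂(g) → Tl⁺(aq) + 2 H⁺(aq)
Q = [Tl⁺]·[H⁺]^2 / ([Tl³⁺]·P(H₂)); log Q = 2.706.
E = E° − (0.0592/n) log Q = +1.25 − (0.0592/2)(2.706) = +1.170 V.

+1.170 V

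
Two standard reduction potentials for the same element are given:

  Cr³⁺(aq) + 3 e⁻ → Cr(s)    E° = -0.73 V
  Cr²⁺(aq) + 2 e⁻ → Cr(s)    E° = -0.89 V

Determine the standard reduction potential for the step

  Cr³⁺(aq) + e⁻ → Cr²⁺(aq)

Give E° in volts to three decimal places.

Sequential free energies add, so n₃E°₃ = n₁E°₁ + n₂E°₂.
With n₃ = 3, and the known step contributing 2×(-0.89) V, the unknown satisfies 1·E° = 3×(-0.73) − 2×(-0.89) = -0.410.
E° = -0.410 / 1 = -0.410 V.

-0.410 V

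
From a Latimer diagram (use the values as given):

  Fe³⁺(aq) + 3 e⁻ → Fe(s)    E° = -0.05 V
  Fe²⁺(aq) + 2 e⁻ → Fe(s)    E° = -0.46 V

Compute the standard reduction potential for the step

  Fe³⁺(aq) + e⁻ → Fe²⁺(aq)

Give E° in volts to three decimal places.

+0.770 V

Sequential free energies add, so n₃E°₃ = n₁E°₁ + n₂E°₂.
With n₃ = 3, and the known step contributing 2×(-0.46) V, the unknown satisfies 1·E° = 3×(-0.05) − 2×(-0.46) = +0.770.
E° = +0.770 / 1 = +0.770 V.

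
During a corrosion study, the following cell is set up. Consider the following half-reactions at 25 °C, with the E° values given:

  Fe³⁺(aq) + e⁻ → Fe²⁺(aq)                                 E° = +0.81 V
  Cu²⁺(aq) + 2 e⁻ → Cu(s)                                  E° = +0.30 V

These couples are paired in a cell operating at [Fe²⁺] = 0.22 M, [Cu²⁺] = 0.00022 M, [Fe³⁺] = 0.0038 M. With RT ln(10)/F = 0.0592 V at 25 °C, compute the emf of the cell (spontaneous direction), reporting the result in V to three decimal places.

Fe³⁺/Fe²⁺ is the cathode (higher E°), Cu²⁺/Cu the anode: E°cell = +0.81 − (+0.30) = +0.51 V, n = 2.
Overall: 2 Fe³⁺(aq) + Cu(s) → 2 Fe²⁺(aq) + Cu²⁺(aq)
Q = [Fe²⁺]^2·[Cu²⁺] / ([Fe³⁺]^2); log Q = -0.132.
E = E° − (0.0592/n) log Q = +0.51 − (0.0592/2)(-0.132) = +0.514 V.

+0.514 V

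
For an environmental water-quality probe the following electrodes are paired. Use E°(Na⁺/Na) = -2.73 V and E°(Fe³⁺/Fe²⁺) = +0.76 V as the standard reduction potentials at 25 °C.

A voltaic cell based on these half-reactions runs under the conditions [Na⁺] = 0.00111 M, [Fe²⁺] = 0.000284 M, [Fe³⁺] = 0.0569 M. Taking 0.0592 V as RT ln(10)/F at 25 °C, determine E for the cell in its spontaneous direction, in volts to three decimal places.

Fe³⁺/Fe²⁺ is the cathode (higher E°), Na⁺/Na the anode: E°cell = +0.76 − (-2.73) = +3.49 V, n = 1.
Overall: Fe³⁺(aq) + Na(s) → Fe²⁺(aq) + Na⁺(aq)
Q = [Fe²⁺]·[Na⁺] / ([Fe³⁺]); log Q = -5.256.
E = E° − (0.0592/n) log Q = +3.49 − (0.0592/1)(-5.256) = +3.801 V.

+3.801 V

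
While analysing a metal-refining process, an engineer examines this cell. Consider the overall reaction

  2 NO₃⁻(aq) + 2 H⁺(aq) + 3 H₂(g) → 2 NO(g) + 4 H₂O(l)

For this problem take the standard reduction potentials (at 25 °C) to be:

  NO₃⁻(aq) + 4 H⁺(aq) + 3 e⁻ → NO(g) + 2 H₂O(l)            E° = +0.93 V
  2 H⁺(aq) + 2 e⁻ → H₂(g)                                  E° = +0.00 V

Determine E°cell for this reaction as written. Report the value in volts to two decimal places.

+0.93 V

The NO₃⁻/NO couple has the higher reduction potential, so it is the cathode; H⁺/H₂ is oxidised at the anode.
E°cell = E°(cathode) − E°(anode) = (+0.93) − (+0.00) = +0.93 V.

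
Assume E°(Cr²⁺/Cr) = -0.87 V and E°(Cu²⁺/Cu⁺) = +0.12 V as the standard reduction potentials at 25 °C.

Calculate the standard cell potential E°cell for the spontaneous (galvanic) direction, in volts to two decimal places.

+0.99 V

The Cu²⁺/Cu⁺ couple has the higher reduction potential, so it is the cathode; Cr²⁺/Cr is oxidised at the anode.
E°cell = E°(cathode) − E°(anode) = (+0.12) − (-0.87) = +0.99 V.
Since E°cell > 0, the reaction is spontaneous under standard conditions.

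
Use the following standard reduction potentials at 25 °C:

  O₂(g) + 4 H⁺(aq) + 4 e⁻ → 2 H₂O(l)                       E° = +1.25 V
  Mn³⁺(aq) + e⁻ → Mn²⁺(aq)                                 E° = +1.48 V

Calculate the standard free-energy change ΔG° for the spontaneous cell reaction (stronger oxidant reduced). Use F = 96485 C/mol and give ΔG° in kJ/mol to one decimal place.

Mn³⁺/Mn²⁺ (E° = +1.48 V) is the cathode; O₂/H₂O (E° = +1.25 V) is the anode, so E°cell = +0.23 V.
Balancing electrons gives n = 4 (lcm of 1 and 4).
ΔG° = −nFE° = −(4)(96485)(+0.23) = -88,766 J = -88.8 kJ/mol.

-88.8 kJ/mol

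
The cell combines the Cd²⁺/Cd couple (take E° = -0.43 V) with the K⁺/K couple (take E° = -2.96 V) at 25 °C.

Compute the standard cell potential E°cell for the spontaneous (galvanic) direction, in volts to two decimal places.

+2.53 V

The Cd²⁺/Cd couple has the higher reduction potential, so it is the cathode; K⁺/K is oxidised at the anode.
E°cell = E°(cathode) − E°(anode) = (-0.43) − (-2.96) = +2.53 V.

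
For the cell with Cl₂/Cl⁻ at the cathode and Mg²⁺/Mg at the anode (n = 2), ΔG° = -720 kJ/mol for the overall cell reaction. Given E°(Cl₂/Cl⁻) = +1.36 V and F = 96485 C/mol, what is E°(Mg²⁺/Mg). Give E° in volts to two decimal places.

-2.37 V

E°cell = −ΔG°/(nF) = −(-720×10³)/((2)(96485)) = +3.731 V.
Since Cl₂/Cl⁻ is the cathode and Mg²⁺/Mg the anode, E°cell = E°(Cl₂/Cl⁻) − E°(Mg²⁺/Mg).
So E°(Mg²⁺/Mg) = E°(Cl₂/Cl⁻) − E°cell = (+1.36) − (+3.731) = -2.37 V.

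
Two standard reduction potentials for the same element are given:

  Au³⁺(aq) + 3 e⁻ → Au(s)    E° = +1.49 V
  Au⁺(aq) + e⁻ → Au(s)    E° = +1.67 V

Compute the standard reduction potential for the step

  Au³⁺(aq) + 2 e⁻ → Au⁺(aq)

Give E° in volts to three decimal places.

+1.400 V

Sequential free energies add, so n₃E°₃ = n₁E°₁ + n₂E°₂.
With n₃ = 3, and the known step contributing 1×(+1.67) V, the unknown satisfies 2·E° = 3×(+1.49) − 1×(+1.67) = +2.800.
E° = +2.800 / 2 = +1.400 V.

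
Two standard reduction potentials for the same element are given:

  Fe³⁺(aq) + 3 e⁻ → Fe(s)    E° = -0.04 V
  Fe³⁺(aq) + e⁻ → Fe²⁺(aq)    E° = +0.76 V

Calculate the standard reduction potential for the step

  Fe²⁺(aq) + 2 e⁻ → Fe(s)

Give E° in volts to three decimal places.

-0.440 V

Sequential free energies add, so n₃E°₃ = n₁E°₁ + n₂E°₂.
With n₃ = 3, and the known step contributing 1×(+0.76) V, the unknown satisfies 2·E° = 3×(-0.04) − 1×(+0.76) = -0.880.
E° = -0.880 / 2 = -0.440 V.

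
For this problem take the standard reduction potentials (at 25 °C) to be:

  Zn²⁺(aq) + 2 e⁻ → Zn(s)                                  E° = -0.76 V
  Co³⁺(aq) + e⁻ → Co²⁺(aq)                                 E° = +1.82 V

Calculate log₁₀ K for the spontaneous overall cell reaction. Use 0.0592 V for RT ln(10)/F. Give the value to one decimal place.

Cathode: Co³⁺/Co²⁺; anode: Zn²⁺/Zn. E°cell = +2.58 V, n = 2.
log K = nE°cell / 0.0592 = (2)(+2.58) / 0.0592 = 87.2.

87.2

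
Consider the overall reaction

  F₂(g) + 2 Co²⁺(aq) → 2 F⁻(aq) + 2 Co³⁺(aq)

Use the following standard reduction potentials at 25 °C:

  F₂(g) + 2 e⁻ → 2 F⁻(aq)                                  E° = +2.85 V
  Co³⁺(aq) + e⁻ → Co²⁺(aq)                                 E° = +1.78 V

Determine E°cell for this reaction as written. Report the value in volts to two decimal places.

The F₂/F⁻ couple has the higher reduction potential, so it is the cathode; Co³⁺/Co²⁺ is oxidised at the anode.
E°cell = E°(cathode) − E°(anode) = (+2.85) − (+1.78) = +1.07 V.

+1.07 V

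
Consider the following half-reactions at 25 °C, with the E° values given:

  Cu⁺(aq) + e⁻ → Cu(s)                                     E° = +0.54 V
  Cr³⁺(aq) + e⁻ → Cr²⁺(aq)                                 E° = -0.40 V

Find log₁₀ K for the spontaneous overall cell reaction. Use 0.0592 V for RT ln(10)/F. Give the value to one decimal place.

15.9

Cathode: Cu⁺/Cu; anode: Cr³⁺/Cr²⁺. E°cell = +0.94 V, n = 1.
log K = nE°cell / 0.0592 = (1)(+0.94) / 0.0592 = 15.9.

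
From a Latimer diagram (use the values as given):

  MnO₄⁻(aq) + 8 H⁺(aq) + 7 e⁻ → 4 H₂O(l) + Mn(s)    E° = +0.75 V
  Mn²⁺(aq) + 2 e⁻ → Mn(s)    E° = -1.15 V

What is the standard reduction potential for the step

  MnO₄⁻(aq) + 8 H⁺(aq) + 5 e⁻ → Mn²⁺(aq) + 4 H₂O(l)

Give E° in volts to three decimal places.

Sequential free energies add, so n₃E°₃ = n₁E°₁ + n₂E°₂.
With n₃ = 7, and the known step contributing 2×(-1.15) V, the unknown satisfies 5·E° = 7×(+0.75) − 2×(-1.15) = +7.550.
E° = +7.550 / 5 = +1.510 V.

+1.510 V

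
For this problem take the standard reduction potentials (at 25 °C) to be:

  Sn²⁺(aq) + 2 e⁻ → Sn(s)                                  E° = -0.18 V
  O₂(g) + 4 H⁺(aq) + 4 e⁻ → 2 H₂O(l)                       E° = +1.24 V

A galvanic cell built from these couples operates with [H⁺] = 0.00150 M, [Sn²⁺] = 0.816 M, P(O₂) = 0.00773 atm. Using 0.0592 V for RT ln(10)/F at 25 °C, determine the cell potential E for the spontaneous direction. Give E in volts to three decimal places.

+1.224 V

O₂/H₂O is the cathode (higher E°), Sn²⁺/Sn the anode: E°cell = +1.24 − (-0.18) = +1.42 V, n = 4.
Overall: O₂(g) + 4 H⁺(aq) + 2 Sn(s) → 2 H₂O(l) + 2 Sn²⁺(aq)
Q = [Sn²⁺]^2 / (P(O₂)·[H⁺]^4); log Q = 13.231.
E = E° − (0.0592/n) log Q = +1.42 − (0.0592/4)(13.231) = +1.224 V.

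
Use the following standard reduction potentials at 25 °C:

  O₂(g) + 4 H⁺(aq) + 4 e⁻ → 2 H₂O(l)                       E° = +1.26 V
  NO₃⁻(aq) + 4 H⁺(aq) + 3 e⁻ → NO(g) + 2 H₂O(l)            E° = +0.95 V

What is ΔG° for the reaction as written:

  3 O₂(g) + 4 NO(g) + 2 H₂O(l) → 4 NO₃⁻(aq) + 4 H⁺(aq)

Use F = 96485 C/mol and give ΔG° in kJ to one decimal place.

-358.9 kJ

As written, O₂/H₂O is reduced (cathode) and NO₃⁻/NO is oxidised (anode), so E°cell = (+1.26) − (+0.95) = +0.31 V.
Balancing electrons gives n = 12.
ΔG° = −nFE° = −(12)(96485)(+0.31) = -358,924 J = -358.9 kJ.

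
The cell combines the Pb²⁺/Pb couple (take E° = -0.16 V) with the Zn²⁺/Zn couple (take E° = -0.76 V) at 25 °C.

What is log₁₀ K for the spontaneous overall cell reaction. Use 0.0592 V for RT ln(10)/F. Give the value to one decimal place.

20.3

Cathode: Pb²⁺/Pb; anode: Zn²⁺/Zn. E°cell = +0.60 V, n = 2.
log K = nE°cell / 0.0592 = (2)(+0.60) / 0.0592 = 20.3.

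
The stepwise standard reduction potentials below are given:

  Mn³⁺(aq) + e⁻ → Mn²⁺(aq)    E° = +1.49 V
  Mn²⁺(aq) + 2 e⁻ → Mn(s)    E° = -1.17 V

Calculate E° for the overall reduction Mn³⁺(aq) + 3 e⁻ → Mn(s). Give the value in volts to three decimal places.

Since ΔG° = −nFE° is additive over sequential reductions, n₃E°₃ = n₁E°₁ + n₂E°₂.
E°₃ = (1×+1.49 + 2×-1.17) / 3 = (-0.850) / 3 = -0.283 V.

-0.283 V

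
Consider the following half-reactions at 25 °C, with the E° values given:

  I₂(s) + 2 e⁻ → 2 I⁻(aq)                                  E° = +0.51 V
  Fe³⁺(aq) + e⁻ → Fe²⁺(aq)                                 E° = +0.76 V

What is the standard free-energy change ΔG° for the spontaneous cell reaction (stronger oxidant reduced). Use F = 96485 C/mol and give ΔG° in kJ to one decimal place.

-48.2 kJ

Fe³⁺/Fe²⁺ (E° = +0.76 V) is the cathode; I₂/I⁻ (E° = +0.51 V) is the anode, so E°cell = +0.25 V.
Balancing electrons gives n = 2 (lcm of 1 and 2).
ΔG° = −nFE° = −(2)(96485)(+0.25) = -48,242 J = -48.2 kJ.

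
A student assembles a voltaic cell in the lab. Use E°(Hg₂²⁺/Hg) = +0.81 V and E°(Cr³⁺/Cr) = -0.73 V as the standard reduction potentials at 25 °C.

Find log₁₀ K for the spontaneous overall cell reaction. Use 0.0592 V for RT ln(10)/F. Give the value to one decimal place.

Cathode: Hg₂²⁺/Hg; anode: Cr³⁺/Cr. E°cell = +1.54 V, n = 6.
log K = nE°cell / 0.0592 = (6)(+1.54) / 0.0592 = 156.1.

156.1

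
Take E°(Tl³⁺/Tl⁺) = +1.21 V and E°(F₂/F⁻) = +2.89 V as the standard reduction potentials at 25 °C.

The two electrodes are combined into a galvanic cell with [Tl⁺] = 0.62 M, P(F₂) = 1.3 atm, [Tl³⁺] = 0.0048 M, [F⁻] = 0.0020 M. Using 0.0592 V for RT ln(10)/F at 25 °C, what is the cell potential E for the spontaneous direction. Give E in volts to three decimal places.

F₂/F⁻ is the cathode (higher E°), Tl³⁺/Tl⁺ the anode: E°cell = +2.89 − (+1.21) = +1.68 V, n = 2.
Overall: F₂(g) + Tl⁺(aq) → 2 F⁻(aq) + Tl³⁺(aq)
Q = [F⁻]^2·[Tl³⁺] / (P(F₂)·[Tl⁺]); log Q = -7.623.
E = E° − (0.0592/n) log Q = +1.68 − (0.0592/2)(-7.623) = +1.906 V.

+1.906 V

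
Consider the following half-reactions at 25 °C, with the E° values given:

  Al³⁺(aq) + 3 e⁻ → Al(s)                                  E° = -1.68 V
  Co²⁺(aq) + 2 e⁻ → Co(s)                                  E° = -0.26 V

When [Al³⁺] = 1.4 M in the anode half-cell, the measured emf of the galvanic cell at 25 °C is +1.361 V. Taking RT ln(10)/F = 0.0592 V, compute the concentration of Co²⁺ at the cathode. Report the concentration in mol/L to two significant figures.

Co²⁺/Co is the cathode, Al³⁺/Al the anode: E°cell = +1.42 V, n = 6.
Overall reaction: 3 Co²⁺(aq) + 2 Al(s) → 3 Co(s) + 2 Al³⁺(aq); Q = [Al³⁺]^2/[Co²⁺]^3.
From E = E° − (0.0592/n) log Q: log Q = (E° − E)·n/0.0592 = (+1.42 − (+1.361))·6/0.0592 = 5.9797.
So 3·log[Co²⁺] = 2·log(1.4) − log Q = 0.2923 − (5.9797) = -5.6874; log[Co²⁺] = -5.6874 / 3 = -1.8958; [Co²⁺] = 10^(-1.8958) ≈ 0.013 M.

0.013 M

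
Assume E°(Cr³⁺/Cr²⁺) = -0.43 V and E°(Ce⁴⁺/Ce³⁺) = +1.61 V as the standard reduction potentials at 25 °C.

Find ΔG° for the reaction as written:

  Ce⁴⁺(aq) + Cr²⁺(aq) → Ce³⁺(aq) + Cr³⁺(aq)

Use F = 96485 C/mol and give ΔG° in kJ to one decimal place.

-196.8 kJ

As written, Ce⁴⁺/Ce³⁺ is reduced (cathode) and Cr³⁺/Cr²⁺ is oxidised (anode), so E°cell = (+1.61) − (-0.43) = +2.04 V.
Balancing electrons gives n = 1.
ΔG° = −nFE° = −(1)(96485)(+2.04) = -196,829 J = -196.8 kJ.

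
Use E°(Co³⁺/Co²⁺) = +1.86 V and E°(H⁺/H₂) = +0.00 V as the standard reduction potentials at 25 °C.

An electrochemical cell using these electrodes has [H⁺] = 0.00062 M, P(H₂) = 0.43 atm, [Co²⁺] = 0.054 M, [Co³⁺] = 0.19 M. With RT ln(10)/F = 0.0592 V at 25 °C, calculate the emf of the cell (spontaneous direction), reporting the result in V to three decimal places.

Co³⁺/Co²⁺ is the cathode (higher E°), H⁺/H₂ the anode: E°cell = +1.86 − (+0.00) = +1.86 V, n = 2.
Overall: 2 Co³⁺(aq) + H₂(g) → 2 Co²⁺(aq) + 2 H⁺(aq)
Q = [Co²⁺]^2·[H⁺]^2 / ([Co³⁺]^2·P(H₂)); log Q = -7.141.
E = E° − (0.0592/n) log Q = +1.86 − (0.0592/2)(-7.141) = +2.071 V.

+2.071 V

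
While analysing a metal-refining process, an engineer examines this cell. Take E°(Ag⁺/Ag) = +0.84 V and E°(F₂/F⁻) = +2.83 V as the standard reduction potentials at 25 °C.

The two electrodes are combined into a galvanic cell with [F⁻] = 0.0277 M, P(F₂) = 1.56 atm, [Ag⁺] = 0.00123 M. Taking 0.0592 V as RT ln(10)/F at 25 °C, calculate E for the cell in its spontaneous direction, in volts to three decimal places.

F₂/F⁻ is the cathode (higher E°), Ag⁺/Ag the anode: E°cell = +2.83 − (+0.84) = +1.99 V, n = 2.
Overall: F₂(g) + 2 Ag(s) → 2 F⁻(aq) + 2 Ag⁺(aq)
Q = [F⁻]^2·[Ag⁺]^2 / (P(F₂)); log Q = -9.128.
E = E° − (0.0592/n) log Q = +1.99 − (0.0592/2)(-9.128) = +2.260 V.

+2.260 V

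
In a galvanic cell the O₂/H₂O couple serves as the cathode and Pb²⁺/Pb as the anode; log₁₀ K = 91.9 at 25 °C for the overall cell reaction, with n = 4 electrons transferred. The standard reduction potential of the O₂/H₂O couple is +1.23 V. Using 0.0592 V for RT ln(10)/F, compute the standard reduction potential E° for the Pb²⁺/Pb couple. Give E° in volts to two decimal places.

-0.13 V

E°cell = (0.0592/n)·log K = (0.0592/4)(91.9) = +1.360 V.
Since O₂/H₂O is the cathode and Pb²⁺/Pb the anode, E°cell = E°(O₂/H₂O) − E°(Pb²⁺/Pb).
So E°(Pb²⁺/Pb) = E°(O₂/H₂O) − E°cell = (+1.23) − (+1.360) = -0.13 V.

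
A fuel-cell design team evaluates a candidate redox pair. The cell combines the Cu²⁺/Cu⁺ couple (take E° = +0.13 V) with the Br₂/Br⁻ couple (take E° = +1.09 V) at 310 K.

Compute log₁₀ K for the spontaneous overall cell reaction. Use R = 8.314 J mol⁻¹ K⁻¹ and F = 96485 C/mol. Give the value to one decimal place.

Cathode: Br₂/Br⁻; anode: Cu²⁺/Cu⁺. E°cell = (+1.09) − (+0.13) = +0.96 V, with n = 2.
ΔG° = −nFE° = −RT ln K, so ln K = nFE°/(RT) = (2)(96485)(+0.96) / ((8.314)(310)) = 71.877.
log₁₀ K = 71.877 / ln 10 = 31.2.

31.2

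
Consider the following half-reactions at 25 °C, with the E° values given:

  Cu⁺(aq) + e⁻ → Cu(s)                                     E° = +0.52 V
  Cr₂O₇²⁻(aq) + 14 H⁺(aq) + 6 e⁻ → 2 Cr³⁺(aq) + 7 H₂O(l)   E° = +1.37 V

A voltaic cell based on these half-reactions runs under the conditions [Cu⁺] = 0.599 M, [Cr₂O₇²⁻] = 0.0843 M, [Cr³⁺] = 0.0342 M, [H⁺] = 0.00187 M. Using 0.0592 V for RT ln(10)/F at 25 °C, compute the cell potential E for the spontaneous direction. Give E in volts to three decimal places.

+0.505 V

Cr₂O₇²⁻/Cr³⁺ is the cathode (higher E°), Cu⁺/Cu the anode: E°cell = +1.37 − (+0.52) = +0.85 V, n = 6.
Overall: Cr₂O₇²⁻(aq) + 14 H⁺(aq) + 6 Cu(s) → 2 Cr³⁺(aq) + 7 H₂O(l) + 6 Cu⁺(aq)
Q = [Cr³⁺]^2·[Cu⁺]^6 / ([Cr₂O₇²⁻]·[H⁺]^14); log Q = 35.001.
E = E° − (0.0592/n) log Q = +0.85 − (0.0592/6)(35.001) = +0.505 V.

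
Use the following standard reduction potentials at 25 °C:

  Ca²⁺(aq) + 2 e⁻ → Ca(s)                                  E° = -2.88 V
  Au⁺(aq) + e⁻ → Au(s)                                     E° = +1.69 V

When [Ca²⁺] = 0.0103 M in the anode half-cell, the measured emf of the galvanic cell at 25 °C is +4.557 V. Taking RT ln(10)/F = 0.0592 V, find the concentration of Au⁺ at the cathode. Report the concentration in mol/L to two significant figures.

Au⁺/Au is the cathode, Ca²⁺/Ca the anode: E°cell = +4.57 V, n = 2.
Overall reaction: 2 Au⁺(aq) + Ca(s) → 2 Au(s) + Ca²⁺(aq); Q = [Ca²⁺]^1/[Au⁺]^2.
From E = E° − (0.0592/n) log Q: log Q = (E° − E)·n/0.0592 = (+4.57 − (+4.557))·2/0.0592 = 0.4392.
So 2·log[Au⁺] = 1·log(0.0103) − log Q = -1.9872 − (0.4392) = -2.4264; log[Au⁺] = -2.4264 / 2 = -1.2132; [Au⁺] = 10^(-1.2132) ≈ 0.061 M.

0.061 M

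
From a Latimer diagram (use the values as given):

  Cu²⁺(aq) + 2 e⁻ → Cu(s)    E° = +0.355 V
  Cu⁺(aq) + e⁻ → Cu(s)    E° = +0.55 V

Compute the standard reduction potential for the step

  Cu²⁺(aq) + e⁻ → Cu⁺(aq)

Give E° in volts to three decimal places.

+0.160 V

Sequential free energies add, so n₃E°₃ = n₁E°₁ + n₂E°₂.
With n₃ = 2, and the known step contributing 1×(+0.55) V, the unknown satisfies 1·E° = 2×(+0.355) − 1×(+0.55) = +0.160.
E° = +0.160 / 1 = +0.160 V.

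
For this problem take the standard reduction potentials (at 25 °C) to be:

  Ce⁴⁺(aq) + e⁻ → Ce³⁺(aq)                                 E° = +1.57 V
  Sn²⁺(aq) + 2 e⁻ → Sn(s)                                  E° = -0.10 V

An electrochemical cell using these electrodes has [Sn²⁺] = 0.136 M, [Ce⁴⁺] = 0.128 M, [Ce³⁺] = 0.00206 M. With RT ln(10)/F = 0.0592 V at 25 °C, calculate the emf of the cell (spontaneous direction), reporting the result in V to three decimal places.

+1.802 V

Ce⁴⁺/Ce³⁺ is the cathode (higher E°), Sn²⁺/Sn the anode: E°cell = +1.57 − (-0.10) = +1.67 V, n = 2.
Overall: 2 Ce⁴⁺(aq) + Sn(s) → 2 Ce³⁺(aq) + Sn²⁺(aq)
Q = [Ce³⁺]^2·[Sn²⁺] / ([Ce⁴⁺]^2); log Q = -4.453.
E = E° − (0.0592/n) log Q = +1.67 − (0.0592/2)(-4.453) = +1.802 V.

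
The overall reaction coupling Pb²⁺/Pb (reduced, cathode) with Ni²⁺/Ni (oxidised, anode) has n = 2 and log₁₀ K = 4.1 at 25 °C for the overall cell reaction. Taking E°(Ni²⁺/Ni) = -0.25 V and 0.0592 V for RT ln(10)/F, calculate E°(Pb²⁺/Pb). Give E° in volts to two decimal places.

-0.13 V

E°cell = (0.0592/n)·log K = (0.0592/2)(4.1) = +0.121 V.
Since Pb²⁺/Pb is the cathode and Ni²⁺/Ni the anode, E°cell = E°(Pb²⁺/Pb) − E°(Ni²⁺/Ni).
So E°(Pb²⁺/Pb) = E°cell + E°(Ni²⁺/Ni) = +0.121 + (-0.25) = -0.13 V.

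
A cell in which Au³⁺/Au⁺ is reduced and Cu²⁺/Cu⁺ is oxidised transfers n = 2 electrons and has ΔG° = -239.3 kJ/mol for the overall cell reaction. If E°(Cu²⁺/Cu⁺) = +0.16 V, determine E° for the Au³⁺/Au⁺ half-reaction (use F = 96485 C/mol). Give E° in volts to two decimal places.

E°cell = −ΔG°/(nF) = −(-239.3×10³)/((2)(96485)) = +1.240 V.
Since Au³⁺/Au⁺ is the cathode and Cu²⁺/Cu⁺ the anode, E°cell = E°(Au³⁺/Au⁺) − E°(Cu²⁺/Cu⁺).
So E°(Au³⁺/Au⁺) = E°cell + E°(Cu²⁺/Cu⁺) = +1.240 + (+0.16) = +1.40 V.

+1.40 V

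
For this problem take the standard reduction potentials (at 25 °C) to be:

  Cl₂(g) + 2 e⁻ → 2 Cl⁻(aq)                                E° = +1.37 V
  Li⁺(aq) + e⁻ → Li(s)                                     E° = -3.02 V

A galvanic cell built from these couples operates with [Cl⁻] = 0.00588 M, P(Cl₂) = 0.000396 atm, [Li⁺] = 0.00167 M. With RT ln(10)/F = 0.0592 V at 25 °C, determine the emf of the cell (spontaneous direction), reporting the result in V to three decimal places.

+4.586 V

Cl₂/Cl⁻ is the cathode (higher E°), Li⁺/Li the anode: E°cell = +1.37 − (-3.02) = +4.39 V, n = 2.
Overall: Cl₂(g) + 2 Li(s) → 2 Cl⁻(aq) + 2 Li⁺(aq)
Q = [Cl⁻]^2·[Li⁺]^2 / (P(Cl₂)); log Q = -6.614.
E = E° − (0.0592/n) log Q = +4.39 − (0.0592/2)(-6.614) = +4.586 V.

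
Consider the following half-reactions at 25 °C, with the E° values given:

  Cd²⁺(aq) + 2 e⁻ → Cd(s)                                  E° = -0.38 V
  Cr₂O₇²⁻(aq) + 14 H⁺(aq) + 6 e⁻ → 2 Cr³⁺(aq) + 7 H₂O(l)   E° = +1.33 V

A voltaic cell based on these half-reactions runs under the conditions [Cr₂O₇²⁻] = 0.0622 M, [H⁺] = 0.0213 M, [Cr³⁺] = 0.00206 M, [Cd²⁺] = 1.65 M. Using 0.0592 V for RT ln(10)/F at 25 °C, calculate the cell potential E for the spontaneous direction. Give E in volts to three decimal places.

+1.514 V

Cr₂O₇²⁻/Cr³⁺ is the cathode (higher E°), Cd²⁺/Cd the anode: E°cell = +1.33 − (-0.38) = +1.71 V, n = 6.
Overall: Cr₂O₇²⁻(aq) + 14 H⁺(aq) + 3 Cd(s) → 2 Cr³⁺(aq) + 7 H₂O(l) + 3 Cd²⁺(aq)
Q = [Cr³⁺]^2·[Cd²⁺]^3 / ([Cr₂O₇²⁻]·[H⁺]^14); log Q = 19.889.
E = E° − (0.0592/n) log Q = +1.71 − (0.0592/6)(19.889) = +1.514 V.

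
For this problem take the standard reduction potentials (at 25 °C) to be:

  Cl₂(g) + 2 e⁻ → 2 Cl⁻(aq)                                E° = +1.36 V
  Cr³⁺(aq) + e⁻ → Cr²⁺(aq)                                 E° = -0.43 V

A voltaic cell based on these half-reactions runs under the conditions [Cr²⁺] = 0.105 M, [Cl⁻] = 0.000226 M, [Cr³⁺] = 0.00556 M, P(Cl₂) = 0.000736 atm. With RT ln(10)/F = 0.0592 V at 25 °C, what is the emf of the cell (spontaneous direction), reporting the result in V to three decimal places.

+1.989 V

Cl₂/Cl⁻ is the cathode (higher E°), Cr³⁺/Cr²⁺ the anode: E°cell = +1.36 − (-0.43) = +1.79 V, n = 2.
Overall: Cl₂(g) + 2 Cr²⁺(aq) → 2 Cl⁻(aq) + 2 Cr³⁺(aq)
Q = [Cl⁻]^2·[Cr³⁺]^2 / (P(Cl₂)·[Cr²⁺]^2); log Q = -6.711.
E = E° − (0.0592/n) log Q = +1.79 − (0.0592/2)(-6.711) = +1.989 V.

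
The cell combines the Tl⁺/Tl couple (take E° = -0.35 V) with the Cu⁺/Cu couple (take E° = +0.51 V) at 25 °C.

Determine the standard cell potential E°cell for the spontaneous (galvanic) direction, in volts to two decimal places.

+0.86 V

The Cu⁺/Cu couple has the higher reduction potential, so it is the cathode; Tl⁺/Tl is oxidised at the anode.
E°cell = E°(cathode) − E°(anode) = (+0.51) − (-0.35) = +0.86 V.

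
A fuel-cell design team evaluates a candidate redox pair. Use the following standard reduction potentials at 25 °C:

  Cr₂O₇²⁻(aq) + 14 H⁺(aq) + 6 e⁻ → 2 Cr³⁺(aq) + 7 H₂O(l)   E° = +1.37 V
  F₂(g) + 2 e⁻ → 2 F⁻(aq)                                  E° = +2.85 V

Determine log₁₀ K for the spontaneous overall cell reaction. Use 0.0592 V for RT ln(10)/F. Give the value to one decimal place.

Cathode: F₂/F⁻; anode: Cr₂O₇²⁻/Cr³⁺. E°cell = +1.48 V, n = 6.
log K = nE°cell / 0.0592 = (6)(+1.48) / 0.0592 = 150.0.

150.0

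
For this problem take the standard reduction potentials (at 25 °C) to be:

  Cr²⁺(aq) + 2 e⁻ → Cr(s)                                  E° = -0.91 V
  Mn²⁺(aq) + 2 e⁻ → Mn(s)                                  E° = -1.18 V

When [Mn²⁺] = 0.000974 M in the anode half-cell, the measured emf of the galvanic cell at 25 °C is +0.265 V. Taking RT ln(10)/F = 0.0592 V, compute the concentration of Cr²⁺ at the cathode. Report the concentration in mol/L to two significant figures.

Cr²⁺/Cr is the cathode, Mn²⁺/Mn the anode: E°cell = +0.27 V, n = 2.
Overall reaction: Cr²⁺(aq) + Mn(s) → Cr(s) + Mn²⁺(aq); Q = [Mn²⁺]^1/[Cr²⁺]^1.
From E = E° − (0.0592/n) log Q: log Q = (E° − E)·n/0.0592 = (+0.27 − (+0.265))·2/0.0592 = 0.1689.
So 1·log[Cr²⁺] = 1·log(0.000974) − log Q = -3.0114 − (0.1689) = -3.1803; [Cr²⁺] = 10^(-3.1803) ≈ 0.00066 M.

0.00066 M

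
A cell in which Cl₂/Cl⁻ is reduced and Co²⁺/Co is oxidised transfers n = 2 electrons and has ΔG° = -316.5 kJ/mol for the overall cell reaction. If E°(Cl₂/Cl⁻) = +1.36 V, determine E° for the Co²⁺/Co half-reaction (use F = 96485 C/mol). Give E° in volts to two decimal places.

-0.28 V

E°cell = −ΔG°/(nF) = −(-316.5×10³)/((2)(96485)) = +1.640 V.
Since Cl₂/Cl⁻ is the cathode and Co²⁺/Co the anode, E°cell = E°(Cl₂/Cl⁻) − E°(Co²⁺/Co).
So E°(Co²⁺/Co) = E°(Cl₂/Cl⁻) − E°cell = (+1.36) − (+1.640) = -0.28 V.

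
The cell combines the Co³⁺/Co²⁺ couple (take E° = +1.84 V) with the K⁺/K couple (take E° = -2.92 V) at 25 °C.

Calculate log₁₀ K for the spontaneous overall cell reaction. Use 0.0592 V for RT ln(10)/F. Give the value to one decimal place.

80.4

Cathode: Co³⁺/Co²⁺; anode: K⁺/K. E°cell = +4.76 V, n = 1.
log K = nE°cell / 0.0592 = (1)(+4.76) / 0.0592 = 80.4.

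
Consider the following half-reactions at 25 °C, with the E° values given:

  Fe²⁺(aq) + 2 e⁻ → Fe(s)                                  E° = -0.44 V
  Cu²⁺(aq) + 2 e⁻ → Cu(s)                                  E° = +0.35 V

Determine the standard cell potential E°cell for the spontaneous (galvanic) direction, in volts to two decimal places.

+0.79 V

The Cu²⁺/Cu couple has the higher reduction potential, so it is the cathode; Fe²⁺/Fe is oxidised at the anode.
E°cell = E°(cathode) − E°(anode) = (+0.35) − (-0.44) = +0.79 V.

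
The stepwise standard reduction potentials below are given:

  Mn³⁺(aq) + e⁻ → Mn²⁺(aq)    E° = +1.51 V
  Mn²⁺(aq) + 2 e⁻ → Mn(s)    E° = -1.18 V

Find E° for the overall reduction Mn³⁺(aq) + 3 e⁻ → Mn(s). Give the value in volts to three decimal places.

-0.283 V

Since ΔG° = −nFE° is additive over sequential reductions, n₃E°₃ = n₁E°₁ + n₂E°₂.
E°₃ = (1×+1.51 + 2×-1.18) / 3 = (-0.850) / 3 = -0.283 V.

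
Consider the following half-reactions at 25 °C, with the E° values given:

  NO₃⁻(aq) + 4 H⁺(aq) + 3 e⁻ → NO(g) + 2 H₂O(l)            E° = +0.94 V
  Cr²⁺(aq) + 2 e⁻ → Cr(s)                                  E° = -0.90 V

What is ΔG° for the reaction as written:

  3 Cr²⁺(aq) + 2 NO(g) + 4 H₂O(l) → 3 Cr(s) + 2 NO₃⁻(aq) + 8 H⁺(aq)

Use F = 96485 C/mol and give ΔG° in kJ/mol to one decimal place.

As written, Cr²⁺/Cr is reduced (cathode) and NO₃⁻/NO is oxidised (anode), so E°cell = (-0.90) − (+0.94) = -1.84 V.
Balancing electrons gives n = 6.
ΔG° = −nFE° = −(6)(96485)(-1.84) = 1,065,194 J = +1065.2 kJ/mol.

+1065.2 kJ/mol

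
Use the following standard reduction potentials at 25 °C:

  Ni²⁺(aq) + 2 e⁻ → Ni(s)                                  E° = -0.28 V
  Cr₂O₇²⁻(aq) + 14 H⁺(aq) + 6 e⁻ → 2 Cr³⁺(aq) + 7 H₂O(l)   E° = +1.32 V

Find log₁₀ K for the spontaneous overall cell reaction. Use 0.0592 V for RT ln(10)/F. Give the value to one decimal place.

Cathode: Cr₂O₇²⁻/Cr³⁺; anode: Ni²⁺/Ni. E°cell = +1.60 V, n = 6.
log K = nE°cell / 0.0592 = (6)(+1.60) / 0.0592 = 162.2.

162.2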